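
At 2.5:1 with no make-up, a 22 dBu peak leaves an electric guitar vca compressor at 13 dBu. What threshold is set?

7 dBu

Gain reduction = 22 − 13 = 9 dB; output overshoot = GR / (R − 1) = 9 / 1.5 = 6 dB.
Threshold = output − output overshoot = 13 − 6 = 7 dBu.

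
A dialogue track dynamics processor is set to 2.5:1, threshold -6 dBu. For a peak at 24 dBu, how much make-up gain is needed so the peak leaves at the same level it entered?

18 dB

Overshoot 30 dB → 30/2.5 = 12 dB after compression, so the compressed level is -6 + 12 = 6 dBu.
Make-up = target − compressed = 24 − 6 = 18 dB.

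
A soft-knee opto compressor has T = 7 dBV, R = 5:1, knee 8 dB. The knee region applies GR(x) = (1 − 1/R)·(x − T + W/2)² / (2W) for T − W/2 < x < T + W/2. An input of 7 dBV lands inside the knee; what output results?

6.2 dBV

x − T + W/2 = 7 − 7 + 4 = 4.
GR = (1 − 1/5) × 4² / 16 = 0.8 × 16 / 16 = 0.8 dB.
Output = 7 − 0.8 = 6.2 dBV.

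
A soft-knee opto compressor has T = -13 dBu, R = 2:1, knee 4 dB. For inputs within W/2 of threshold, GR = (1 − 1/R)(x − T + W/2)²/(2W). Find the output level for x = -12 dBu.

x − T + W/2 = -12 − (-13) + 2 = 3.
GR = (1 − 1/2) × 3² / 8 = 0.5 × 9 / 8 = 0.5625 dB.
Output = -12 − 0.5625 = -12.5625 dBu.

-12.5625 dBu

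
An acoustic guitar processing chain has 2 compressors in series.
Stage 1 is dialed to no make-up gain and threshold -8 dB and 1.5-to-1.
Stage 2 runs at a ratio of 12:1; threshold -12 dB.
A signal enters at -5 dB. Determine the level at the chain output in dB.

Stage 1: -5 dB is 3 dB over -8 dB; at 1.5:1 that becomes 2 dB over, giving -6 dB.
Stage 2: 6 dB above -12 dB, reduced 12:1 to 0.5 dB above → -11.5 dB.

-11.5 dB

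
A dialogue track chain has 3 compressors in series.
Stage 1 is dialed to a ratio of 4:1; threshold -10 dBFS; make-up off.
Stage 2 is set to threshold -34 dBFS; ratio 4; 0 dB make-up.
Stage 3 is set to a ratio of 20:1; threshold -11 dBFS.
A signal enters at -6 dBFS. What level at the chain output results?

Stage 1: overshoot 4 dB → 4/4 = 1 dB → -9 dBFS.
Stage 2: overshoot 25 dB → 25/4 = 6.25 dB → -27.75 dBFS.
Stage 3: -27.75 dBFS ≤ -11 dBFS, so stage 3 doesn't engage; output -27.75 dBFS.

-27.75 dBFS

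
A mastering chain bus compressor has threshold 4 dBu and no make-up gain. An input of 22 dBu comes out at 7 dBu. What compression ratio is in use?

Input overshoot = 22 − 4 = 18 dB; output overshoot = 7 − 4 = 3 dB.
Ratio = 18 / 3 = 6.

6:1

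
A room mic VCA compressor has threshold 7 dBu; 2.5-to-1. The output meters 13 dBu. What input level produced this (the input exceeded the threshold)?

Post-compression overshoot = 13 − 7 = 6 dB.
Undo the ratio: input overshoot = 6 × 2.5 = 15 dB, giving input = 22 dBu.

22 dBu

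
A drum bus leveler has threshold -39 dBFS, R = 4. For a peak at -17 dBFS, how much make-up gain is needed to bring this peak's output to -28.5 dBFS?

Overshoot 22 dB → 22/4 = 5.5 dB after compression, so the compressed level is -39 + 5.5 = -33.5 dBFS.
Make-up = target − compressed = -28.5 − (-33.5) = 5 dB.

5 dB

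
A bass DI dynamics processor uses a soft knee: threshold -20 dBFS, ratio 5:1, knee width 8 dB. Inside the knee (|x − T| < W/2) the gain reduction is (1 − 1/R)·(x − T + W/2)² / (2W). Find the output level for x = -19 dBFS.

-20.25 dBFS

x − T + W/2 = -19 − (-20) + 4 = 5.
GR = (1 − 1/5) × 5² / 16 = 0.8 × 25 / 16 = 1.25 dB.
Output = -19 − 1.25 = -20.25 dBFS.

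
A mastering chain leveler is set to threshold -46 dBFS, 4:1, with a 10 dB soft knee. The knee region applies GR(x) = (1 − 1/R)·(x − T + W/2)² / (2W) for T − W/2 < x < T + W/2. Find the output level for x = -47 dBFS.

x − T + W/2 = -47 − (-46) + 5 = 4.
GR = (1 − 1/4) × 4² / 20 = 0.75 × 16 / 20 = 0.6 dB.
Output = -47 − 0.6 = -47.6 dBFS.

-47.6 dBFS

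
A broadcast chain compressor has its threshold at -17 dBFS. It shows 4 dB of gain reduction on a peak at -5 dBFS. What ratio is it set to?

1.5:1

Input overshoot = -5 − (-17) = 12 dB.
Output overshoot = 12 − 4 = 8 dB.
Ratio = input overshoot / output overshoot = 12 / 8 = 1.5.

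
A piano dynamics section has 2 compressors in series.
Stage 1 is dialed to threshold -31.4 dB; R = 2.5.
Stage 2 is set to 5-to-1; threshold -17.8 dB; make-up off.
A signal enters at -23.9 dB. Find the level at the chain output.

-28.4 dB

Stage 1: 7.5 dB above -31.4 dB, reduced 2.5:1 to 3 dB above → -28.4 dB.
Stage 2: below threshold (-28.4 ≤ -17.8); passes unchanged; output -28.4 dB.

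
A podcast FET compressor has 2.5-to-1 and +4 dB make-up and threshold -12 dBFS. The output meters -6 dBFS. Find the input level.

-7 dBFS

Stripping the +4 dB make-up gives -10 dBFS at the gain stage.
That's 2 dB above the -12 dBFS threshold.
Before 2.5:1 compression the overshoot was 2 × 2.5 = 5 dB, so input = -12 + 5 = -7 dBFS.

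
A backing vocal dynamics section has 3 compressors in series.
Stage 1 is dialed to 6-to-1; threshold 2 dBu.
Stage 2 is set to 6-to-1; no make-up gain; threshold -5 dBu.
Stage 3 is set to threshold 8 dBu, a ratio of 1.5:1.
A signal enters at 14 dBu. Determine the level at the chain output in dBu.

-3.5 dBu

Stage 1: 12 dB above 2 dBu, reduced 6:1 to 2 dB above → 4 dBu.
Stage 2: 4 dBu is 9 dB over -5 dBu; at 6:1 that becomes 1.5 dB over, giving -3.5 dBu.
Stage 3: -3.5 dBu is at or below the 8 dBu threshold — no compression; output -3.5 dBu.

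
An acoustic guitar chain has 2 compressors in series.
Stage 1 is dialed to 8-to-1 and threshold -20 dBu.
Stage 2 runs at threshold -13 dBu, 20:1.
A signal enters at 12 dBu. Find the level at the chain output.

Stage 1: 12 dBu is 32 dB over -20 dBu; at 8:1 that becomes 4 dB over, giving -16 dBu.
Stage 2: below threshold (-16 ≤ -13); passes unchanged; output -16 dBu.

-16 dBu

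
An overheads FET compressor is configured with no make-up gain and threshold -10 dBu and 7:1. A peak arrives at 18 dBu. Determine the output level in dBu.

Overshoot: 18 − (-10) = 28 dB.
The 28 dB excess becomes 4 dB after 7:1 reduction.
That puts the output at -6 dBu.

-6 dBu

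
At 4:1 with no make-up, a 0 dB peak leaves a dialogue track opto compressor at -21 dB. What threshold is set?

Gain reduction = 0 − (-21) = 21 dB; output overshoot = GR / (R − 1) = 21 / 3 = 7 dB.
Threshold = output − output overshoot = -21 − 7 = -28 dB.

-28 dB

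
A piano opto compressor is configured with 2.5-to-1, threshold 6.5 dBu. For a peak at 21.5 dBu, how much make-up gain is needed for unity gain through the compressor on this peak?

9 dB

Without make-up, output = threshold + overshoot/2.5 = 6.5 + 6 = 12.5 dBu.
Gap to target: 9 dB.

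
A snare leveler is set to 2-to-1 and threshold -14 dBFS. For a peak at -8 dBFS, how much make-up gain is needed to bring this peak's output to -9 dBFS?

2 dB

The peak compresses to -14 + 6/2 = -11 dBFS.
To reach -9 dBFS requires -9 − (-11) = 2 dB of make-up.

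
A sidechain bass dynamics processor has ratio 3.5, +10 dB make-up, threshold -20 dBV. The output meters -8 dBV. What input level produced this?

-13 dBV

Stripping the +10 dB make-up gives -18 dBV at the gain stage.
Post-compression overshoot = -18 − (-20) = 2 dB.
Before 3.5:1 compression the overshoot was 2 × 3.5 = 7 dB, so input = -20 + 7 = -13 dBV.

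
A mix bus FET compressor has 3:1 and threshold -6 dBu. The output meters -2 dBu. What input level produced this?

6 dBu

The compressed level sits -2 − (-6) = 4 dB over threshold.
Input overshoot = R × output overshoot = 12 dB → input = -6 + 12 = 6 dBu.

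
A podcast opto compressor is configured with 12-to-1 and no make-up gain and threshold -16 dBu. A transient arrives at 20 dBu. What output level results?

The input is 36 dB above the -16 dBu threshold.
At 12:1 the overshoot is divided by 12, leaving 3 dB above threshold.
That puts the output at -13 dBu.

-13 dBu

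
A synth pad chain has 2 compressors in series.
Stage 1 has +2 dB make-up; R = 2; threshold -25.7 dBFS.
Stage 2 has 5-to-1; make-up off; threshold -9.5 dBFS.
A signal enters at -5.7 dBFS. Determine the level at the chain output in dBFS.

Stage 1: -5.7 dBFS is 20 dB over -25.7 dBFS; at 2:1 that becomes 10 dB over, giving -15.7 dBFS; +2 dB make-up → -13.7 dBFS.
Stage 2: below threshold (-13.7 ≤ -9.5); passes unchanged; output -13.7 dBFS.

-13.7 dBFS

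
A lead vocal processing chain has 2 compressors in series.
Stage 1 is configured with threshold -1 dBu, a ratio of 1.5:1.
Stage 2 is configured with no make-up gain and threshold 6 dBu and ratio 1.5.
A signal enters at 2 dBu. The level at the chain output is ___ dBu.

1 dBu

Stage 1: 3 dB above -1 dBu, reduced 1.5:1 to 2 dB above → 1 dBu.
Stage 2: 1 dBu ≤ 6 dBu, so stage 2 doesn't engage; output 1 dBu.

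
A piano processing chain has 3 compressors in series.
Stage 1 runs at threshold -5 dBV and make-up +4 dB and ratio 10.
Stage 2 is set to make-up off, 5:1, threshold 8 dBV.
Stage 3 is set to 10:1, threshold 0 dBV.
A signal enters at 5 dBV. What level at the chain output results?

0 dBV

Stage 1: 5 dBV is 10 dB over -5 dBV; at 10:1 that becomes 1 dB over, giving -4 dBV; +4 dB make-up → 0 dBV.
Stage 2: below threshold (0 ≤ 8); passes unchanged; output 0 dBV.
Stage 3: below threshold (0 ≤ 0); passes unchanged; output 0 dBV.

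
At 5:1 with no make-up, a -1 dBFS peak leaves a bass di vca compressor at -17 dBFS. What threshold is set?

-21 dBFS

Gain reduction = -1 − (-17) = 16 dB; output overshoot = GR / (R − 1) = 16 / 4 = 4 dB.
Threshold = output − output overshoot = -17 − 4 = -21 dBFS.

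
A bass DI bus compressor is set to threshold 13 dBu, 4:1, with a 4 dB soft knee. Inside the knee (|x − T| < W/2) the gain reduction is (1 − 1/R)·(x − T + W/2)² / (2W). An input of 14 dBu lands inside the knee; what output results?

13.15625 dBu

x − T + W/2 = 14 − 13 + 2 = 3.
GR = (1 − 1/4) × 3² / 8 = 0.75 × 9 / 8 = 0.84375 dB.
Output = 14 − 0.84375 = 13.15625 dBu.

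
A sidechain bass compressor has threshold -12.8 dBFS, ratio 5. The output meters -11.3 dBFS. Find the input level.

Post-compression overshoot = -11.3 − (-12.8) = 1.5 dB.
Before 5:1 compression the overshoot was 1.5 × 5 = 7.5 dB, so input = -12.8 + 7.5 = -5.3 dBFS.

-5.3 dBFS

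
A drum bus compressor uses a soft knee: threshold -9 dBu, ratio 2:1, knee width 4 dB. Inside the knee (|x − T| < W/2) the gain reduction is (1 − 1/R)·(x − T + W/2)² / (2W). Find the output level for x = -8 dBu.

x − T + W/2 = -8 − (-9) + 2 = 3.
GR = (1 − 1/2) × 3² / 8 = 0.5 × 9 / 8 = 0.5625 dB.
Output = -8 − 0.5625 = -8.5625 dBu.

-8.5625 dBu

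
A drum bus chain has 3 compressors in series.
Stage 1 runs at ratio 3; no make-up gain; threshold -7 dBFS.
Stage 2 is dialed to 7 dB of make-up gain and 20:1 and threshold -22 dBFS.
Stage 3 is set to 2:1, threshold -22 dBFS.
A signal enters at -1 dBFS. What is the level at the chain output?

-18.075 dBFS

Stage 1: -1 dBFS is 6 dB over -7 dBFS; at 3:1 that becomes 2 dB over, giving -5 dBFS.
Stage 2: overshoot 17 dB → 17/20 = 0.85 dB → -21.15 dBFS; +7 dB make-up → -14.15 dBFS.
Stage 3: 7.85 dB above -22 dBFS, reduced 2:1 to 3.925 dB above → -18.075 dBFS.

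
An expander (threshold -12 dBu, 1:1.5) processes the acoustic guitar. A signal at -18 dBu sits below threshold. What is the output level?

Below threshold, a 1:1.5 expander applies gain = (1.5−1)×(T − x) of attenuation.
(1.5−1) × 6 = 3 dB, so output = -18 − 3 = -21 dBu.

-21 dBu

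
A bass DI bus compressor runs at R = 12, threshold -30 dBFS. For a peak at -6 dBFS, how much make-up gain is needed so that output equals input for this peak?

Without make-up, output = threshold + overshoot/12 = -30 + 2 = -28 dBFS.
Gap to target: 22 dB.

22 dB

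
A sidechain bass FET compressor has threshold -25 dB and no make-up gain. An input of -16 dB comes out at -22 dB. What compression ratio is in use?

Input overshoot = -16 − (-25) = 9 dB; output overshoot = -22 − (-25) = 3 dB.
Ratio = 9 / 3 = 3.

3:1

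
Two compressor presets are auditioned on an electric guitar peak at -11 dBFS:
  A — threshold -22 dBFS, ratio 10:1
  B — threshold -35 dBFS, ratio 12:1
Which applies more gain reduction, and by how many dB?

B, by 12.1 dB

A: 11 dB over, compressed to 1.1 dB over, so 9.9 dB of GR.
B: 24 dB over, compressed to 2 dB over, so 22 dB of GR.
B applies 12.1 dB more gain reduction.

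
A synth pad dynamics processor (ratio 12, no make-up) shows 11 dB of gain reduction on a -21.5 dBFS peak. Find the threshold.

Input is 12 dB above T (since output overshoot × R = input overshoot: (-32.5 − T)·12 = -21.5 − T gives T = -33.5 dBFS).
Check: -33.5 + (-21.5 − (-33.5))/12 = -33.5 + 1 = -32.5 dBFS. ✓

-33.5 dBFS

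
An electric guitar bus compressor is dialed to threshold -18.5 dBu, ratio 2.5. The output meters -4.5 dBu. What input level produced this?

That's 14 dB above the -18.5 dBu threshold.
Before 2.5:1 compression the overshoot was 14 × 2.5 = 35 dB, so input = -18.5 + 35 = 16.5 dBu.

16.5 dBu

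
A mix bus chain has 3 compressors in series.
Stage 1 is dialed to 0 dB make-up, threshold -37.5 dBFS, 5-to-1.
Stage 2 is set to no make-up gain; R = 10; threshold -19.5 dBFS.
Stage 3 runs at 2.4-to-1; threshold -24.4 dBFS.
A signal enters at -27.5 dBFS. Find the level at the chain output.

Stage 1: -27.5 dBFS is 10 dB over -37.5 dBFS; at 5:1 that becomes 2 dB over, giving -35.5 dBFS.
Stage 2: -35.5 dBFS is at or below the -19.5 dBFS threshold — no compression; output -35.5 dBFS.
Stage 3: -35.5 dBFS ≤ -24.4 dBFS, so stage 3 doesn't engage; output -35.5 dBFS.

-35.5 dBFS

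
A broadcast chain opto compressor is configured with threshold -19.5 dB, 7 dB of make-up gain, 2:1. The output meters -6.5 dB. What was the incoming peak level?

Remove make-up: -6.5 − 7 = -13.5 dB.
Post-compression overshoot = -13.5 − (-19.5) = 6 dB.
Undo the ratio: input overshoot = 6 × 2 = 12 dB, giving input = -7.5 dB.

-7.5 dB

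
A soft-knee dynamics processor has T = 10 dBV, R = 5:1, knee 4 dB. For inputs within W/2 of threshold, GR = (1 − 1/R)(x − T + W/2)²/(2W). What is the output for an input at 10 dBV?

x − T + W/2 = 10 − 10 + 2 = 2.
GR = (1 − 1/5) × 2² / 8 = 0.8 × 4 / 8 = 0.4 dB.
Output = 10 − 0.4 = 9.6 dBV.

9.6 dBV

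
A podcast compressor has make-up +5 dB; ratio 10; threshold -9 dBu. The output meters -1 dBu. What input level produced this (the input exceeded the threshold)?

21 dBu

Stripping the +5 dB make-up gives -6 dBu at the gain stage.
That's 3 dB above the -9 dBu threshold.
Undo the ratio: input overshoot = 3 × 10 = 30 dB, giving input = 21 dBu.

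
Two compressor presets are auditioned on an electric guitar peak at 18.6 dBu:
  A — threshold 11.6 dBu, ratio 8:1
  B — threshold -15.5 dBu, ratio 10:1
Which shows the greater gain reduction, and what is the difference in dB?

A: GR = 7 − 7/8 = 6.125 dB.
B: GR = 34.1 − 34.1/10 = 30.69 dB.
B reduces 24.565 dB more.

B, by 24.565 dB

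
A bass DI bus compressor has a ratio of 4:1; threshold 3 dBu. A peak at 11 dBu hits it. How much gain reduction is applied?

Overshoot = 11 − 3 = 8 dB.
At 4:1, output sits 8/4 = 2 dB above threshold.
GR = overshoot in − overshoot out = 8 − 2 = 6 dB.

6 dB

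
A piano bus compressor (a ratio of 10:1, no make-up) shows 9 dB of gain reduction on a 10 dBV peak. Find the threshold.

0 dBV

Input is 10 dB above T (since output overshoot × R = input overshoot: (1 − T)·10 = 10 − T gives T = 0 dBV).
Check: 0 + (10 − 0)/10 = 0 + 1 = 1 dBV. ✓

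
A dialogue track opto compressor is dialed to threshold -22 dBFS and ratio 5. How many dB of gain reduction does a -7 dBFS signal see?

12 dB

-7 dBFS exceeds the threshold by 15 dB.
At 5:1, output sits 15/5 = 3 dB above threshold.
Gain reduction = 15 − 3 = 12 dB.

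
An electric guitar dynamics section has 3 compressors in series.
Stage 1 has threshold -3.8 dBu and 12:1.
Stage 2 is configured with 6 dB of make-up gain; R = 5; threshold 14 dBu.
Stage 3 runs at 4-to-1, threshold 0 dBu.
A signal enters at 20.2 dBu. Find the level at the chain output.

1.05 dBu

Stage 1: overshoot 24 dB → 24/12 = 2 dB → -1.8 dBu.
Stage 2: -1.8 dBu is at or below the 14 dBu threshold — no compression; make-up brings it to 4.2 dBu.
Stage 3: 4.2 dB above 0 dBu, reduced 4:1 to 1.05 dB above → 1.05 dBu.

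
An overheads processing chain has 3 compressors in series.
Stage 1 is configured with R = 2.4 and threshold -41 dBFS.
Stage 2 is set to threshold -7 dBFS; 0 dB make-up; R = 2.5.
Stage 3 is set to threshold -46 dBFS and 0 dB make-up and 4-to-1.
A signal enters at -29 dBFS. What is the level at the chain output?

-43.5 dBFS

Stage 1: 12 dB above -41 dBFS, reduced 2.4:1 to 5 dB above → -36 dBFS.
Stage 2: -36 dBFS is at or below the -7 dBFS threshold — no compression; output -36 dBFS.
Stage 3: overshoot 10 dB → 10/4 = 2.5 dB → -43.5 dBFS.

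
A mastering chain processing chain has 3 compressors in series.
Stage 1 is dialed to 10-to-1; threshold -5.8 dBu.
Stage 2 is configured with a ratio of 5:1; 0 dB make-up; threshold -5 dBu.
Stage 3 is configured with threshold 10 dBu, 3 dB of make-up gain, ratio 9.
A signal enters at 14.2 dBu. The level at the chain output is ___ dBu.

Stage 1: overshoot 20 dB → 20/10 = 2 dB → -3.8 dBu.
Stage 2: overshoot 1.2 dB → 1.2/5 = 0.24 dB → -4.76 dBu.
Stage 3: -4.76 dBu is at or below the 10 dBu threshold — no compression; make-up brings it to -1.76 dBu.

-1.76 dBu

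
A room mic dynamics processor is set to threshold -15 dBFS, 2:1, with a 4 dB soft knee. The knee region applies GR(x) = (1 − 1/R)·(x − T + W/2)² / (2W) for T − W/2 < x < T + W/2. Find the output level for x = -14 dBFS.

x − T + W/2 = -14 − (-15) + 2 = 3.
GR = (1 − 1/2) × 3² / 8 = 0.5 × 9 / 8 = 0.5625 dB.
Output = -14 − 0.5625 = -14.5625 dBFS.

-14.5625 dBFS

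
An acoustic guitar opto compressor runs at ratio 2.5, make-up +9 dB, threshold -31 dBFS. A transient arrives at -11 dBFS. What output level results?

-11 dBFS sits 20 dB over threshold.
The 20 dB excess becomes 8 dB after 2.5:1 reduction.
So the level is -31 + 8 = -23 dBFS; make-up adds 9 dB, giving -14 dBFS.

-14 dBFS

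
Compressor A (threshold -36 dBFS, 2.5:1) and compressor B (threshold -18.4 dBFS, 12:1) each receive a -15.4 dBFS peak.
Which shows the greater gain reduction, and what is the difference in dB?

A, by 9.61 dB

A: overshoot 20.6 dB → output overshoot 8.24 dB → GR 12.36 dB.
B: overshoot 3 dB → output overshoot 0.25 dB → GR 2.75 dB.
A reduces 9.61 dB more.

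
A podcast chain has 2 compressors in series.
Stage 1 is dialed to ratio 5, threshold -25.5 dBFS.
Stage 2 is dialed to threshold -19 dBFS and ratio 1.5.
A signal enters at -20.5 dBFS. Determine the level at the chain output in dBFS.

Stage 1: overshoot 5 dB → 5/5 = 1 dB → -24.5 dBFS.
Stage 2: -24.5 dBFS is at or below the -19 dBFS threshold — no compression; output -24.5 dBFS.

-24.5 dBFS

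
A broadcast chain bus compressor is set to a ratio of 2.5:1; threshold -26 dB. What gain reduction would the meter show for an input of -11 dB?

9 dB

Overshoot = -11 − (-26) = 15 dB.
A 2.5:1 ratio leaves 6 dB of that excess.
GR = overshoot in − overshoot out = 15 − 6 = 9 dB.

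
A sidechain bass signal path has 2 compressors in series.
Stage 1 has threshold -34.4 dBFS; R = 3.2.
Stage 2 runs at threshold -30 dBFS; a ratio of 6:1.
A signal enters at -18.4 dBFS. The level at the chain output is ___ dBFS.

Stage 1: 16 dB above -34.4 dBFS, reduced 3.2:1 to 5 dB above → -29.4 dBFS.
Stage 2: overshoot 0.6 dB → 0.6/6 = 0.1 dB → -29.9 dBFS.

-29.9 dBFS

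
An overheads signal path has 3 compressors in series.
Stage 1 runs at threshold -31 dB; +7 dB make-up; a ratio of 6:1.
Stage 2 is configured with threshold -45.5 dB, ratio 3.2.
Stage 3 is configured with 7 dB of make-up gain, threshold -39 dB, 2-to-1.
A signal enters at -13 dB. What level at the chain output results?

Stage 1: -13 dB is 18 dB over -31 dB; at 6:1 that becomes 3 dB over, giving -28 dB; +7 dB make-up → -21 dB.
Stage 2: overshoot 24.5 dB → 24.5/3.2 = 7.65625 dB → -37.84375 dB.
Stage 3: 1.15625 dB above -39 dB, reduced 2:1 to 0.578125 dB above → -38.421875 dB; +7 dB make-up → -31.421875 dB.

-31.421875 dB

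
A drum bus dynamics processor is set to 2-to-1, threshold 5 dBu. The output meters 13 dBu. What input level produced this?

21 dBu

Post-compression overshoot = 13 − 5 = 8 dB.
Before 2:1 compression the overshoot was 8 × 2 = 16 dB, so input = 5 + 16 = 21 dBu.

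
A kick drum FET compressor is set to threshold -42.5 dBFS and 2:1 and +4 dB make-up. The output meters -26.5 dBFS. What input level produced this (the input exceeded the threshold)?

-18.5 dBFS

Stripping the +4 dB make-up gives -30.5 dBFS at the gain stage.
Post-compression overshoot = -30.5 − (-42.5) = 12 dB.
Input overshoot = R × output overshoot = 24 dB → input = -42.5 + 24 = -18.5 dBFS.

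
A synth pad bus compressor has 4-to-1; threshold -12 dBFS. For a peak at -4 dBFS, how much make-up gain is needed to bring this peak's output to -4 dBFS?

The peak compresses to -12 + 8/4 = -10 dBFS.
To reach -4 dBFS requires -4 − (-10) = 6 dB of make-up.

6 dB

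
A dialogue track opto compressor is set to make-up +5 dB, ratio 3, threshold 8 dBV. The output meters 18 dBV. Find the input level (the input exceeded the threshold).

Before make-up, the level was 18 − 5 = 13 dBV.
That's 5 dB above the 8 dBV threshold.
Before 3:1 compression the overshoot was 5 × 3 = 15 dB, so input = 8 + 15 = 23 dBV.

23 dBV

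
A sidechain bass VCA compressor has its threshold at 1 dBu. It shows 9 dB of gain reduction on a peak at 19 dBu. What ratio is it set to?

2:1

Input overshoot = 19 − 1 = 18 dB.
Output overshoot = 18 − 9 = 9 dB.
Ratio = input overshoot / output overshoot = 18 / 9 = 2.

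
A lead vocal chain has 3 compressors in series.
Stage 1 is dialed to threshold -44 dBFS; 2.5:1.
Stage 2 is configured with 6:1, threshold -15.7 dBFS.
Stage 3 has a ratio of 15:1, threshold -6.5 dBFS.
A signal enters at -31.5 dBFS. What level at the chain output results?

Stage 1: overshoot 12.5 dB → 12.5/2.5 = 5 dB → -39 dBFS.
Stage 2: -39 dBFS ≤ -15.7 dBFS, so stage 2 doesn't engage; output -39 dBFS.
Stage 3: below threshold (-39 ≤ -6.5); passes unchanged; output -39 dBFS.

-39 dBFS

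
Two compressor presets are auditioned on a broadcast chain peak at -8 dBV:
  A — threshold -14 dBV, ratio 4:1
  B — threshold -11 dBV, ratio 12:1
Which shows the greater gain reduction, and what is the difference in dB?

A: overshoot 6 dB → output overshoot 1.5 dB → GR 4.5 dB.
B: overshoot 3 dB → output overshoot 0.25 dB → GR 2.75 dB.
A applies 1.75 dB more gain reduction.

A, by 1.75 dB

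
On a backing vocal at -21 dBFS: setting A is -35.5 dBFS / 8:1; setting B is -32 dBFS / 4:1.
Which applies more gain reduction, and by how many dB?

A, by 4.4375 dB

A: GR = 14.5 − 14.5/8 = 12.6875 dB.
B: GR = 11 − 11/4 = 8.25 dB.
A applies 4.4375 dB more gain reduction.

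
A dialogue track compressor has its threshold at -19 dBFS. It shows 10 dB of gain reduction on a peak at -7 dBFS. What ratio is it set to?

Input overshoot = -7 − (-19) = 12 dB.
Output overshoot = 12 − 10 = 2 dB.
Ratio = input overshoot / output overshoot = 12 / 2 = 6.

6:1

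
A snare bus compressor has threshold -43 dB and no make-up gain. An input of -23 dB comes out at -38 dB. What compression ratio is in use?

4:1

Input overshoot = -23 − (-43) = 20 dB; output overshoot = -38 − (-43) = 5 dB.
Ratio = 20 / 5 = 4.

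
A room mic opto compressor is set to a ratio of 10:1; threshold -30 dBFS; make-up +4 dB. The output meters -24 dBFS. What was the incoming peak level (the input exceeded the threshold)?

-10 dBFS

Stripping the +4 dB make-up gives -28 dBFS at the gain stage.
That's 2 dB above the -30 dBFS threshold.
Before 10:1 compression the overshoot was 2 × 10 = 20 dB, so input = -30 + 20 = -10 dBFS.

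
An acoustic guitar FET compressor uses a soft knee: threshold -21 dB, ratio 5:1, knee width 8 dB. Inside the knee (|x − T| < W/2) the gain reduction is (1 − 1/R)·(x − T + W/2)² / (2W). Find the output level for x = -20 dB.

x − T + W/2 = -20 − (-21) + 4 = 5.
GR = (1 − 1/5) × 5² / 16 = 0.8 × 25 / 16 = 1.25 dB.
Output = -20 − 1.25 = -21.25 dB.

-21.25 dB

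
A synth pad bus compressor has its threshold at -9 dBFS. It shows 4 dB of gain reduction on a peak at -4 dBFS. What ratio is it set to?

Input overshoot = -4 − (-9) = 5 dB.
Output overshoot = 5 − 4 = 1 dB.
Ratio = input overshoot / output overshoot = 5 / 1 = 5.

5:1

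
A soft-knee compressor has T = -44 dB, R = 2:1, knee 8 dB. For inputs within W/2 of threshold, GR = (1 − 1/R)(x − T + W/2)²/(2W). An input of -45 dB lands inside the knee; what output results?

x − T + W/2 = -45 − (-44) + 4 = 3.
GR = (1 − 1/2) × 3² / 16 = 0.5 × 9 / 16 = 0.28125 dB.
Output = -45 − 0.28125 = -45.28125 dB.

-45.28125 dB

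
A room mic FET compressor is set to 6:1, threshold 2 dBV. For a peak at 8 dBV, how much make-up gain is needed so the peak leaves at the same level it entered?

5 dB

The peak compresses to 2 + 6/6 = 3 dBV.
To reach 8 dBV requires 8 − 3 = 5 dB of make-up.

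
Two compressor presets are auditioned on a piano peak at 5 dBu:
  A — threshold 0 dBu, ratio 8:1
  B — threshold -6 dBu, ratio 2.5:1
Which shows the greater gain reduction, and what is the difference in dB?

A: GR = 5 − 5/8 = 4.375 dB.
B: GR = 11 − 11/2.5 = 6.6 dB.
B applies 2.225 dB more gain reduction.

B, by 2.225 dB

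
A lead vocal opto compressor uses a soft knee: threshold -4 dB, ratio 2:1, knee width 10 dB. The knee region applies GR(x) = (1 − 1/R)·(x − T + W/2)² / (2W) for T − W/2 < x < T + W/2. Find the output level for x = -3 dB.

x − T + W/2 = -3 − (-4) + 5 = 6.
GR = (1 − 1/2) × 6² / 20 = 0.5 × 36 / 20 = 0.9 dB.
Output = -3 − 0.9 = -3.9 dB.

-3.9 dB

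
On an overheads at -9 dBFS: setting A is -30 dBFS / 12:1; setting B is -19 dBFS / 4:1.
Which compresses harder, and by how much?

A, by 11.75 dB

A: 21 dB over, compressed to 1.75 dB over, so 19.25 dB of GR.
B: 10 dB over, compressed to 2.5 dB over, so 7.5 dB of GR.
Difference: 11.75 dB in favour of A.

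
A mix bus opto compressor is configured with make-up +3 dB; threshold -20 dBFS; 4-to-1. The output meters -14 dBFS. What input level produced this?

-8 dBFS

Remove make-up: -14 − 3 = -17 dBFS.
Post-compression overshoot = -17 − (-20) = 3 dB.
Undo the ratio: input overshoot = 3 × 4 = 12 dB, giving input = -8 dBFS.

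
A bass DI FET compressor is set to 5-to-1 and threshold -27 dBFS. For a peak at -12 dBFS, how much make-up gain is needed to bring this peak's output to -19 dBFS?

The peak compresses to -27 + 15/5 = -24 dBFS.
To reach -19 dBFS requires -19 − (-24) = 5 dB of make-up.

5 dB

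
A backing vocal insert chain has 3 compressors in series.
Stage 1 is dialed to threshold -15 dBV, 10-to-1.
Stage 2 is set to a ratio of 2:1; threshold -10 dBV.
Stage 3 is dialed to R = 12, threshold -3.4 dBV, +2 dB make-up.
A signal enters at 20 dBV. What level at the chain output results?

Stage 1: overshoot 35 dB → 35/10 = 3.5 dB → -11.5 dBV.
Stage 2: below threshold (-11.5 ≤ -10); passes unchanged; output -11.5 dBV.
Stage 3: -11.5 dBV ≤ -3.4 dBV, so stage 3 doesn't engage; make-up brings it to -9.5 dBV.

-9.5 dBV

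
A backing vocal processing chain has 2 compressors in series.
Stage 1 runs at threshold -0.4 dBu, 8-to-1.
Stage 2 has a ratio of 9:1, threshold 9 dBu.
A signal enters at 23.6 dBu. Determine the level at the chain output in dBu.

Stage 1: overshoot 24 dB → 24/8 = 3 dB → 2.6 dBu.
Stage 2: 2.6 dBu ≤ 9 dBu, so stage 2 doesn't engage; output 2.6 dBu.

2.6 dBu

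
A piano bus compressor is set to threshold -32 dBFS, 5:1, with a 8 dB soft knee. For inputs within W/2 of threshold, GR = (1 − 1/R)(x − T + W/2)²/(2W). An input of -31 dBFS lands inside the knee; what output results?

x − T + W/2 = -31 − (-32) + 4 = 5.
GR = (1 − 1/5) × 5² / 16 = 0.8 × 25 / 16 = 1.25 dB.
Output = -31 − 1.25 = -32.25 dBFS.

-32.25 dBFS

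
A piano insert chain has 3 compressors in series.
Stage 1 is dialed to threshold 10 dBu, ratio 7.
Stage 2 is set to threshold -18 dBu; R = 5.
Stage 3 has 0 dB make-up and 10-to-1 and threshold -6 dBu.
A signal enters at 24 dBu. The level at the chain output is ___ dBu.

-12 dBu

Stage 1: 14 dB above 10 dBu, reduced 7:1 to 2 dB above → 12 dBu.
Stage 2: overshoot 30 dB → 30/5 = 6 dB → -12 dBu.
Stage 3: below threshold (-12 ≤ -6); passes unchanged; output -12 dBu.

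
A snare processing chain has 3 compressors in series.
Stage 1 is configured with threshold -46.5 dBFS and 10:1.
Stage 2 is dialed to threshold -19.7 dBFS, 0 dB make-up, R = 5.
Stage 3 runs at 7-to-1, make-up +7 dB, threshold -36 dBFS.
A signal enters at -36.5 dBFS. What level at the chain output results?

Stage 1: -36.5 dBFS is 10 dB over -46.5 dBFS; at 10:1 that becomes 1 dB over, giving -45.5 dBFS.
Stage 2: -45.5 dBFS ≤ -19.7 dBFS, so stage 2 doesn't engage; output -45.5 dBFS.
Stage 3: -45.5 dBFS is at or below the -36 dBFS threshold — no compression; make-up brings it to -38.5 dBFS.

-38.5 dBFS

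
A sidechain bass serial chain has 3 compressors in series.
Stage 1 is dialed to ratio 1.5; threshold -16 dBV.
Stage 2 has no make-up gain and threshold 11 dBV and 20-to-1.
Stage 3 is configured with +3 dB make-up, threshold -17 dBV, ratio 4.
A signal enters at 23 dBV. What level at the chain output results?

-7.25 dBV

Stage 1: 39 dB above -16 dBV, reduced 1.5:1 to 26 dB above → 10 dBV.
Stage 2: below threshold (10 ≤ 11); passes unchanged; output 10 dBV.
Stage 3: overshoot 27 dB → 27/4 = 6.75 dB → -10.25 dBV; +3 dB make-up → -7.25 dBV.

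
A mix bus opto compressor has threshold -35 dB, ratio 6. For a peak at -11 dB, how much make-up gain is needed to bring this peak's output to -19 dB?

The peak compresses to -35 + 24/6 = -31 dB.
To reach -19 dB requires -19 − (-31) = 12 dB of make-up.

12 dB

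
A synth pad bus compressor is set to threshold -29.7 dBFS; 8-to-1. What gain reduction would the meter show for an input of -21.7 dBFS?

7 dB

-21.7 dBFS exceeds the threshold by 8 dB.
A 8:1 ratio leaves 1 dB of that excess.
So the signal is attenuated by 8 − 1 = 7 dB.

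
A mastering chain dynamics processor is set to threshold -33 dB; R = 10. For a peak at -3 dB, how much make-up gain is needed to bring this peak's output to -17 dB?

13 dB

Overshoot 30 dB → 30/10 = 3 dB after compression, so the compressed level is -33 + 3 = -30 dB.
Make-up = target − compressed = -17 − (-30) = 13 dB.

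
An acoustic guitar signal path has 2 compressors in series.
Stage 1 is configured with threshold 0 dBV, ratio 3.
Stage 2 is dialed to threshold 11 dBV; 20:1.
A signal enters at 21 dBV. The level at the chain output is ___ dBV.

7 dBV

Stage 1: overshoot 21 dB → 21/3 = 7 dB → 7 dBV.
Stage 2: below threshold (7 ≤ 11); passes unchanged; output 7 dBV.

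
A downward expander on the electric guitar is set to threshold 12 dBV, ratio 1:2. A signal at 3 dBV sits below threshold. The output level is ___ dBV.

-6 dBV

The input is 9 dB below the 12 dBV threshold.
A 1:2 expander multiplies undershoot by 2: 9 × 2 = 18 dB below threshold.
Output = 12 − 18 = -6 dBV.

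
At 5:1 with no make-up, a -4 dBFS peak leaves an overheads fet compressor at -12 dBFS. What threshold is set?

-14 dBFS

Let T be the threshold. Output overshoot = (input overshoot)/R, so -12 − T = (-4 − T)/5.
5·(-12 − T) = -4 − T → 4·T = -60 − (-4) = -56.
T = -56/4 = -14 dBFS.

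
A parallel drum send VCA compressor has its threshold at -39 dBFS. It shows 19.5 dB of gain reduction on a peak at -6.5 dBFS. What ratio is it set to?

2.5:1

Input overshoot = -6.5 − (-39) = 32.5 dB.
Output overshoot = 32.5 − 19.5 = 13 dB.
Ratio = input overshoot / output overshoot = 32.5 / 13 = 2.5.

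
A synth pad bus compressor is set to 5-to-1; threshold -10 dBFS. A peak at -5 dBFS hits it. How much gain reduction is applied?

Overshoot = -5 − (-10) = 5 dB.
After 5:1 compression the overshoot becomes 5/5 = 1 dB.
GR = overshoot in − overshoot out = 5 − 1 = 4 dB.

4 dB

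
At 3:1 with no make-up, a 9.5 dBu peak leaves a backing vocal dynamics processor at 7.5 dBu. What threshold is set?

6.5 dBu

Gain reduction = 9.5 − 7.5 = 2 dB; output overshoot = GR / (R − 1) = 2 / 2 = 1 dB.
Threshold = output − output overshoot = 7.5 − 1 = 6.5 dBu.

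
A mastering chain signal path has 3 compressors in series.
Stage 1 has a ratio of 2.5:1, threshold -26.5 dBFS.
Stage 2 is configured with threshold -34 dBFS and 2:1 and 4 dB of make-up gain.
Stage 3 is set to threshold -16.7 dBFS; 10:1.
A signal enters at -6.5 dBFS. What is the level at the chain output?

-22.25 dBFS

Stage 1: 20 dB above -26.5 dBFS, reduced 2.5:1 to 8 dB above → -18.5 dBFS.
Stage 2: -18.5 dBFS is 15.5 dB over -34 dBFS; at 2:1 that becomes 7.75 dB over, giving -26.25 dBFS; +4 dB make-up → -22.25 dBFS.
Stage 3: -22.25 dBFS is at or below the -16.7 dBFS threshold — no compression; output -22.25 dBFS.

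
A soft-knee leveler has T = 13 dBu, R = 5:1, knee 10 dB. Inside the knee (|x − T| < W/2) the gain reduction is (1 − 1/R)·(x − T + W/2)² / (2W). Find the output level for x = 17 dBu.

13.76 dBu

x − T + W/2 = 17 − 13 + 5 = 9.
GR = (1 − 1/5) × 9² / 20 = 0.8 × 81 / 20 = 3.24 dB.
Output = 17 − 3.24 = 13.76 dBu.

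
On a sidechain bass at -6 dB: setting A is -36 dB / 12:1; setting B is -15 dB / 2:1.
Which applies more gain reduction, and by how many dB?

A, by 23 dB

A: 30 dB over, compressed to 2.5 dB over, so 27.5 dB of GR.
B: 9 dB over, compressed to 4.5 dB over, so 4.5 dB of GR.
A applies 23 dB more gain reduction.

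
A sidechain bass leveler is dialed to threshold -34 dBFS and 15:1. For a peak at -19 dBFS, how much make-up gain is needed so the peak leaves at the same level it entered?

The peak compresses to -34 + 15/15 = -33 dBFS.
To reach -19 dBFS requires -19 − (-33) = 14 dB of make-up.

14 dB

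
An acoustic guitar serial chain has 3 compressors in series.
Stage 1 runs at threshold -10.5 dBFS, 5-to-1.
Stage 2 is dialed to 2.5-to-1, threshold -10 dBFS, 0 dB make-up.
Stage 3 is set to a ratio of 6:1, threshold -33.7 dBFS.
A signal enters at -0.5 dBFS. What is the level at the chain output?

Stage 1: -0.5 dBFS is 10 dB over -10.5 dBFS; at 5:1 that becomes 2 dB over, giving -8.5 dBFS.
Stage 2: -8.5 dBFS is 1.5 dB over -10 dBFS; at 2.5:1 that becomes 0.6 dB over, giving -9.4 dBFS.
Stage 3: 24.3 dB above -33.7 dBFS, reduced 6:1 to 4.05 dB above → -29.65 dBFS.

-29.65 dBFS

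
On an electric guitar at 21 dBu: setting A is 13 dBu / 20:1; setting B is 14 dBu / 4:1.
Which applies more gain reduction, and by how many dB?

A: 8 dB over, compressed to 0.4 dB over, so 7.6 dB of GR.
B: 7 dB over, compressed to 1.75 dB over, so 5.25 dB of GR.
Difference: 2.35 dB in favour of A.

A, by 2.35 dB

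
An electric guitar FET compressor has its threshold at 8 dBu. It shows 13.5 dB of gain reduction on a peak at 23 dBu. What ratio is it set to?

Input overshoot = 23 − 8 = 15 dB.
Output overshoot = 15 − 13.5 = 1.5 dB.
Ratio = input overshoot / output overshoot = 15 / 1.5 = 10.

10:1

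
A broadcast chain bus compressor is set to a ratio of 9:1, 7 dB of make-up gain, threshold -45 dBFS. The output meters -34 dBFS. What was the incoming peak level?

Before make-up, the level was -34 − 7 = -41 dBFS.
The compressed level sits -41 − (-45) = 4 dB over threshold.
Input overshoot = R × output overshoot = 36 dB → input = -45 + 36 = -9 dBFS.

-9 dBFS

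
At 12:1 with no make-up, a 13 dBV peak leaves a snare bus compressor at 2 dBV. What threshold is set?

1 dBV

Let T be the threshold. Output overshoot = (input overshoot)/R, so 2 − T = (13 − T)/12.
12·(2 − T) = 13 − T → 11·T = 24 − 13 = 11.
T = 11/11 = 1 dBV.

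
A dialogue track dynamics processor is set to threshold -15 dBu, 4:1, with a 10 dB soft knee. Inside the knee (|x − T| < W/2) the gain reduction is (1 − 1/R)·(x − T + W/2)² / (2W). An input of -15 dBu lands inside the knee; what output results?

-15.9375 dBu

x − T + W/2 = -15 − (-15) + 5 = 5.
GR = (1 − 1/4) × 5² / 20 = 0.75 × 25 / 20 = 0.9375 dB.
Output = -15 − 0.9375 = -15.9375 dBu.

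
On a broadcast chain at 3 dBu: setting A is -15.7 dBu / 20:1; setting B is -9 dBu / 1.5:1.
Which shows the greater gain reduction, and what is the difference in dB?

A, by 13.765 dB

A: 18.7 dB over, compressed to 0.935 dB over, so 17.765 dB of GR.
B: 12 dB over, compressed to 8 dB over, so 4 dB of GR.
A applies 13.765 dB more gain reduction.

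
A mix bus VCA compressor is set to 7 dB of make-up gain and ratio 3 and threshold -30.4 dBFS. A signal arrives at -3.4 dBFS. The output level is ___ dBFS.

Overshoot: -3.4 − (-30.4) = 27 dB.
3:1 compression reduces that to 27/3 = 9 dB over.
Output = -30.4 + 9 = -21.4 dBFS; make-up adds 7 dB, giving -14.4 dBFS.

-14.4 dBFS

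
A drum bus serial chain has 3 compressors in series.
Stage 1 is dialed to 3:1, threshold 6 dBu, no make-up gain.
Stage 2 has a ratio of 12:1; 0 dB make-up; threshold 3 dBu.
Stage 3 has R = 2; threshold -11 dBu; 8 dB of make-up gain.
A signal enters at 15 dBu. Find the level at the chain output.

Stage 1: 15 dBu is 9 dB over 6 dBu; at 3:1 that becomes 3 dB over, giving 9 dBu.
Stage 2: 6 dB above 3 dBu, reduced 12:1 to 0.5 dB above → 3.5 dBu.
Stage 3: overshoot 14.5 dB → 14.5/2 = 7.25 dB → -3.75 dBu; +8 dB make-up → 4.25 dBu.

4.25 dBu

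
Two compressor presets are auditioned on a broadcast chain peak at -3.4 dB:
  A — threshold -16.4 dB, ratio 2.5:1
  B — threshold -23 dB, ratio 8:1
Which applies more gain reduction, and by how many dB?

A: GR = 13 − 13/2.5 = 7.8 dB.
B: GR = 19.6 − 19.6/8 = 17.15 dB.
B reduces 9.35 dB more.

B, by 9.35 dB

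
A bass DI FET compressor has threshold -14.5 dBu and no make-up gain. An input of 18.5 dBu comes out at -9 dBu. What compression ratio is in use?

Input overshoot = 18.5 − (-14.5) = 33 dB; output overshoot = -9 − (-14.5) = 5.5 dB.
Ratio = 33 / 5.5 = 6.

6:1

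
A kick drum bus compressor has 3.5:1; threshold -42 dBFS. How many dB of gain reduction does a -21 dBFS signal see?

15 dB

The signal is 21 dB above threshold.
After 3.5:1 compression the overshoot becomes 21/3.5 = 6 dB.
Gain reduction = 21 − 6 = 15 dB.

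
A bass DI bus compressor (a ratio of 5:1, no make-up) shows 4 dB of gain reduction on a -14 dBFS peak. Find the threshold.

Gain reduction = -14 − (-18) = 4 dB; output overshoot = GR / (R − 1) = 4 / 4 = 1 dB.
Threshold = output − output overshoot = -18 − 1 = -19 dBFS.

-19 dBFS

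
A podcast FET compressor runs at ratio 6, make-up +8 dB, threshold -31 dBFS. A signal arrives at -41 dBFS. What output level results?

-33 dBFS

-41 dBFS is 10 dB below the -31 dBFS threshold, so no gain reduction is applied.
Make-up gain adds 8 dB: -41 + 8 = -33 dBFS.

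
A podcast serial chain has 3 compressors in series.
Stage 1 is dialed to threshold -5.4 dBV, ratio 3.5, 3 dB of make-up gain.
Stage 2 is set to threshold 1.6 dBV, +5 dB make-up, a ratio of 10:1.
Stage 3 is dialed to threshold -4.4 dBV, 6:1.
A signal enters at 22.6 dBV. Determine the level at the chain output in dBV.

-2.5 dBV

Stage 1: 22.6 dBV is 28 dB over -5.4 dBV; at 3.5:1 that becomes 8 dB over, giving 2.6 dBV; +3 dB make-up → 5.6 dBV.
Stage 2: overshoot 4 dB → 4/10 = 0.4 dB → 2 dBV; +5 dB make-up → 7 dBV.
Stage 3: 11.4 dB above -4.4 dBV, reduced 6:1 to 1.9 dB above → -2.5 dBV.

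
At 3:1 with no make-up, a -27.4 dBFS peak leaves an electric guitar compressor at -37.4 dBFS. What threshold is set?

-42.4 dBFS

Input is 15 dB above T (since output overshoot × R = input overshoot: (-37.4 − T)·3 = -27.4 − T gives T = -42.4 dBFS).
Check: -42.4 + (-27.4 − (-42.4))/3 = -42.4 + 5 = -37.4 dBFS. ✓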